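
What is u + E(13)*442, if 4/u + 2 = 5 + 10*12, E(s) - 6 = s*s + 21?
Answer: 10655740/123 ≈ 86632.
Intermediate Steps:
E(s) = 27 + s² (E(s) = 6 + (s*s + 21) = 6 + (s² + 21) = 6 + (21 + s²) = 27 + s²)
u = 4/123 (u = 4/(-2 + (5 + 10*12)) = 4/(-2 + (5 + 120)) = 4/(-2 + 125) = 4/123 ≈ 0.032520)
u + E(13)*442 = 4/123 + (27 + 13²)*442 = 4/123 + (27 + 169)*442 = 4/123 + 196*442 = 4/123 + 86632 = 10655740/123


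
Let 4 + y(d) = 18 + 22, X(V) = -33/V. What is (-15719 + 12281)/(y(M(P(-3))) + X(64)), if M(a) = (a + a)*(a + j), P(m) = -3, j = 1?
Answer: -73344/757 ≈ -96.888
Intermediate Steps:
M(a) = 2*a*(1 + a) (M(a) = (a + a)*(a + 1) = (2*a)*(1 + a) = 2*a*(1 + a))
y(d) = 36 (y(d) = -4 + (18 + 22) = -4 + 40 = 36)
(-15719 + 12281)/(y(M(P(-3))) + X(64)) = (-15719 + 12281)/(36 - 33/64) = -3438/(36 - 33*1/64) = -3438/(36 - 33/64) = -3438/2271/64 = -3438*64/2271 = -73344/757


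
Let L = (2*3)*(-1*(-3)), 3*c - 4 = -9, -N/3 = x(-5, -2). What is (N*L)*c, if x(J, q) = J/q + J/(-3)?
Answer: 375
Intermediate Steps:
x(J, q) = -J/3 + J/q (x(J, q) = J/q + J*(-⅓) = J/q - J/3 = -J/3 + J/q)
N = -25/2 (N = -3*(-⅓*(-5) - 5/(-2)) = -3*(5/3 - 5*(-½)) = -3*(5/3 + 5/2) = -3*25/6 = -25/2 ≈ -12.500)
c = -5/3 (c = 4/3 + (⅓)*(-9) = 4/3 - 3 = -5/3 ≈ -1.6667)
L = 18 (L = 6*3 = 18)
(N*L)*c = -25/2*18*(-5/3) = -225*(-5/3) = 375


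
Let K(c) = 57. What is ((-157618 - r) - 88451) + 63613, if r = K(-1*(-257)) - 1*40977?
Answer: -141536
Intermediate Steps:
r = -40920 (r = 57 - 1*40977 = 57 - 40977 = -40920)
((-157618 - r) - 88451) + 63613 = ((-157618 - 1*(-40920)) - 88451) + 63613 = ((-157618 + 40920) - 88451) + 63613 = (-116698 - 88451) + 63613 = -205149 + 63613 = -141536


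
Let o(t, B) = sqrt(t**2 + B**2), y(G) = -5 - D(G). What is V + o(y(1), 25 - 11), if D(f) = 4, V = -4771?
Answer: -4771 + sqrt(277) ≈ -4754.4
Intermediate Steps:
y(G) = -9 (y(G) = -5 - 1*4 = -5 - 4 = -9)
o(t, B) = sqrt(B**2 + t**2)
V + o(y(1), 25 - 11) = -4771 + sqrt((25 - 11)**2 + (-9)**2) = -4771 + sqrt(14**2 + 81) = -4771 + sqrt(196 + 81) = -4771 + sqrt(277)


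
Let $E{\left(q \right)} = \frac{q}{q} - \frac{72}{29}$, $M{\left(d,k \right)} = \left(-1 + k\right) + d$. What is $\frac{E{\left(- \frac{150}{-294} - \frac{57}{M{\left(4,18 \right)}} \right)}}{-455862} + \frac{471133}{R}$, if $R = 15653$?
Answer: $\frac{566216180983}{18812057154} \approx 30.099$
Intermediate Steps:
$M{\left(d,k \right)} = -1 + d + k$
$E{\left(q \right)} = - \frac{43}{29}$ ($E{\left(q \right)} = 1 - \frac{72}{29} = - \frac{43}{29}$)
$\frac{E{\left(- \frac{150}{-294} - \frac{57}{M{\left(4,18 \right)}} \right)}}{-455862} + \frac{471133}{R} = - \frac{43}{29 \left(-455862\right)} + \frac{471133}{15653} = \left(- \frac{43}{29}\right) \left(- \frac{1}{455862}\right) + 471133 \cdot \frac{1}{15653} = \frac{43}{13219998} + \frac{471133}{15653} = \frac{566216180983}{18812057154}$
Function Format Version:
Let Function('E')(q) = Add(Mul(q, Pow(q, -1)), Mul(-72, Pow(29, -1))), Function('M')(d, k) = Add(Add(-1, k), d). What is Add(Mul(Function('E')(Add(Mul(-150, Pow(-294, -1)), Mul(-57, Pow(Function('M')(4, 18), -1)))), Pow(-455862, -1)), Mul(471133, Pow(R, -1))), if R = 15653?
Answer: Rational(566216180983, 18812057154) ≈ 30.099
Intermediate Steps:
Function('M')(d, k) = Add(-1, d, k)
Function('E')(q) = Rational(-43, 29) (Function('E')(q) = Add(1, Mul(-72, Rational(1, 29))) = Add(1, Rational(-72, 29)) = Rational(-43, 29))
Add(Mul(Function('E')(Add(Mul(-150, Pow(-294, -1)), Mul(-57, Pow(Function('M')(4, 18), -1)))), Pow(-455862, -1)), Mul(471133, Pow(R, -1))) = Add(Mul(Rational(-43, 29), Pow(-455862, -1)), Mul(471133, Pow(15653, -1))) = Add(Mul(Rational(-43, 29), Rational(-1, 455862)), Mul(471133, Rational(1, 15653))) = Add(Rational(43, 13219998), Rational(471133, 15653)) = Rational(566216180983, 18812057154)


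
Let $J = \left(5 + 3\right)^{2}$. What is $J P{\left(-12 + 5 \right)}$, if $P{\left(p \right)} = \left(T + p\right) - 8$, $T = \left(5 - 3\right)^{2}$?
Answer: $-704$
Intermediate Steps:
$J = 64$ ($J = 8^{2} = 64$)
$T = 4$ ($T = 2^{2} = 4$)
$P{\left(p \right)} = -4 + p$ ($P{\left(p \right)} = \left(4 + p\right) - 8 = -4 + p$)
$J P{\left(-12 + 5 \right)} = 64 \left(-4 + \left(-12 + 5\right)\right) = 64 \left(-4 - 7\right) = 64 \left(-11\right) = -704$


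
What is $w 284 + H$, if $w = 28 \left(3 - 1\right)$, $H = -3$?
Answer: $15901$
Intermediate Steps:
$w = 56$ ($w = 28 \left(3 - 1\right) = 28 \cdot 2 = 56$)
$w 284 + H = 56 \cdot 284 - 3 = 15904 - 3 = 15901$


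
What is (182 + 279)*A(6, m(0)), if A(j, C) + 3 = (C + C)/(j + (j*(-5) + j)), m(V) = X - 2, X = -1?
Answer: -3688/3 ≈ -1229.3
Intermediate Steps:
m(V) = -3 (m(V) = -1 - 2 = -3)
A(j, C) = -3 - 2*C/(3*j) (A(j, C) = -3 + (C + C)/(j + (j*(-5) + j)) = -3 + (2*C)/(j + (-5*j + j)) = -3 + (2*C)/(j - 4*j) = -3 + (2*C)/((-3*j)) = -3 + (2*C)*(-1/(3*j)) = -3 - 2*C/(3*j))
(182 + 279)*A(6, m(0)) = (182 + 279)*(-3 - 2/3*(-3)/6) = 461*(-3 - 2/3*(-3)*1/6) = 461*(-3 + 1/3) = 461*(-8/3) = -3688/3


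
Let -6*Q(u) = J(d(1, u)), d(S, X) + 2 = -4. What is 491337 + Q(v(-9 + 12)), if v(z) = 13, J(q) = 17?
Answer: 2948005/6 ≈ 4.9133e+5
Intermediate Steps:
d(S, X) = -6 (d(S, X) = -2 - 4 = -6)
Q(u) = -17/6 (Q(u) = -⅙*17 = -17/6)
491337 + Q(v(-9 + 12)) = 491337 - 17/6 = 2948005/6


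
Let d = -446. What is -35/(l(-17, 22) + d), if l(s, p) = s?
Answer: 35/463 ≈ 0.075594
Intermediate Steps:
-35/(l(-17, 22) + d) = -35/(-17 - 446) = -35/(-463) = -1/463*(-35) = 35/463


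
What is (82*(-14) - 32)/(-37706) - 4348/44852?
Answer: -13877541/211398689 ≈ -0.065646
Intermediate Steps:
(82*(-14) - 32)/(-37706) - 4348/44852 = (-1148 - 32)*(-1/37706) - 4348*1/44852 = -1180*(-1/37706) - 1087/11213 = 590/18853 - 1087/11213 = -13877541/211398689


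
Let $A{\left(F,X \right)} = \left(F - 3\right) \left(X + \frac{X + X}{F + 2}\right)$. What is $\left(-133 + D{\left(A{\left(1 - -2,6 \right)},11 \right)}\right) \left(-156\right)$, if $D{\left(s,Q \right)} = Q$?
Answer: $19032$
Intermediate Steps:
$A{\left(F,X \right)} = \left(-3 + F\right) \left(X + \frac{2 X}{2 + F}\right)$
$\left(-133 + D{\left(A{\left(1 - -2,6 \right)},11 \right)}\right) \left(-156\right) = \left(-133 + 11\right) \left(-156\right) = \left(-122\right) \left(-156\right) = 19032$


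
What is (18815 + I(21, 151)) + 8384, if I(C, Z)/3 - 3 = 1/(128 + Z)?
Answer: 2530345/93 ≈ 27208.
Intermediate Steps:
I(C, Z) = 9 + 3/(128 + Z)
(18815 + I(21, 151)) + 8384 = (18815 + 3*(385 + 3*151)/(128 + 151)) + 8384 = (18815 + 3*(385 + 453)/279) + 8384 = (18815 + 3*(1/279)*838) + 8384 = (18815 + 838/93) + 8384 = 1750633/93 + 8384 = 2530345/93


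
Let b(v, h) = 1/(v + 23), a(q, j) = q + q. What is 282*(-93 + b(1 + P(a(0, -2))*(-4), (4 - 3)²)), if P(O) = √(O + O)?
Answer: -104857/4 ≈ -26214.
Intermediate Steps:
a(q, j) = 2*q
P(O) = √2*√O (P(O) = √(2*O) = √2*√O)
b(v, h) = 1/(23 + v)
282*(-93 + b(1 + P(a(0, -2))*(-4), (4 - 3)²)) = 282*(-93 + 1/(23 + (1 + (√2*√(2*0))*(-4)))) = 282*(-93 + 1/(23 + (1 + (√2*√0)*(-4)))) = 282*(-93 + 1/(23 + (1 + (√2*0)*(-4)))) = 282*(-93 + 1/(23 + (1 + 0*(-4)))) = 282*(-93 + 1/(23 + (1 + 0))) = 282*(-93 + 1/(23 + 1)) = 282*(-93 + 1/24) = 282*(-2231/24) = -104857/4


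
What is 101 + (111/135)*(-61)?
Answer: 2288/45 ≈ 50.844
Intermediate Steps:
101 + (111/135)*(-61) = 101 + (111*(1/135))*(-61) = 101 + (37/45)*(-61) = 101 - 2257/45 = 2288/45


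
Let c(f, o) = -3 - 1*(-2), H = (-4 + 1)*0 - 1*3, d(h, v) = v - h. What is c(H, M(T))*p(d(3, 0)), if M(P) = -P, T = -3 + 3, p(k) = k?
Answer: 3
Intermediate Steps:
T = 0
H = -3 (H = -3*0 - 3 = 0 - 3 = -3)
c(f, o) = -1 (c(f, o) = -3 + 2 = -1)
c(H, M(T))*p(d(3, 0)) = -(0 - 1*3) = -(0 - 3) = -1*(-3) = 3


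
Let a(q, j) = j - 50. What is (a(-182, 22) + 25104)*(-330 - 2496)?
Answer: -70864776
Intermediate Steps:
a(q, j) = -50 + j
(a(-182, 22) + 25104)*(-330 - 2496) = ((-50 + 22) + 25104)*(-330 - 2496) = (-28 + 25104)*(-2826) = 25076*(-2826) = -70864776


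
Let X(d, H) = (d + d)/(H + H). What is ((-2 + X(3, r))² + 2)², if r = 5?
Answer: 9801/625 ≈ 15.682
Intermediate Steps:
X(d, H) = d/H (X(d, H) = (2*d)/((2*H)) = (2*d)*(1/(2*H)) = d/H)
((-2 + X(3, r))² + 2)² = ((-2 + 3/5)² + 2)² = ((-2 + 3*(⅕))² + 2)² = ((-2 + ⅗)² + 2)² = ((-7/5)² + 2)² = (49/25 + 2)² = (99/25)² = 9801/625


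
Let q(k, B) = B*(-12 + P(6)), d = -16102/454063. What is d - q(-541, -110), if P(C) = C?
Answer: -299697682/454063 ≈ -660.04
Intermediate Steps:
d = -16102/454063 (d = -16102*1/454063 = -16102/454063 ≈ -0.035462)
q(k, B) = -6*B (q(k, B) = B*(-12 + 6) = B*(-6) = -6*B)
d - q(-541, -110) = -16102/454063 - (-6)*(-110) = -16102/454063 - 1*660 = -16102/454063 - 660 = -299697682/454063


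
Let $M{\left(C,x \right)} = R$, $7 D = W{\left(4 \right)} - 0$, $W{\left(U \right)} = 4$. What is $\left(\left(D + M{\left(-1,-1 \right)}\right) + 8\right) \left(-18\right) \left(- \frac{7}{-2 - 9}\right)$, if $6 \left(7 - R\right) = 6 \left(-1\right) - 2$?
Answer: $- \frac{2130}{11} \approx -193.64$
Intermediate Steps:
$D = \frac{4}{7}$ ($D = \frac{4 - 0}{7} = \frac{4 + 0}{7} = \frac{1}{7} \cdot 4 = \frac{4}{7} \approx 0.57143$)
$R = \frac{25}{3}$ ($R = 7 - \frac{6 \left(-1\right) - 2}{6} = 7 - \frac{-6 - 2}{6} = 7 - - \frac{4}{3} = 7 + \frac{4}{3} = \frac{25}{3} \approx 8.3333$)
$M{\left(C,x \right)} = \frac{25}{3}$
$\left(\left(D + M{\left(-1,-1 \right)}\right) + 8\right) \left(-18\right) \left(- \frac{7}{-2 - 9}\right) = \left(\left(\frac{4}{7} + \frac{25}{3}\right) + 8\right) \left(-18\right) \left(- \frac{7}{-2 - 9}\right) = \left(\frac{187}{21} + 8\right) \left(-18\right) \left(- \frac{7}{-11}\right) = \frac{355}{21} \left(-18\right) \left(\left(-7\right) \left(- \frac{1}{11}\right)\right) = \left(- \frac{2130}{7}\right) \frac{7}{11} = - \frac{2130}{11}$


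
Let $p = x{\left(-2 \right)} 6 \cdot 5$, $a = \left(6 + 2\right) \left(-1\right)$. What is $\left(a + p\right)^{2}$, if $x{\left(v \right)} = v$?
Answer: $4624$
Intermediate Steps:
$a = -8$ ($a = 8 \left(-1\right) = -8$)
$p = -60$ ($p = \left(-2\right) 6 \cdot 5 = \left(-12\right) 5 = -60$)
$\left(a + p\right)^{2} = \left(-8 - 60\right)^{2} = \left(-68\right)^{2} = 4624$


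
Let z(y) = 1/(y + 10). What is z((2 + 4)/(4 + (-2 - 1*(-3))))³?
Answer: 125/175616 ≈ 0.00071178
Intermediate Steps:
z(y) = 1/(10 + y)
z((2 + 4)/(4 + (-2 - 1*(-3))))³ = (1/(10 + (2 + 4)/(4 + (-2 - 1*(-3)))))³ = (1/(10 + 6/(4 + (-2 + 3))))³ = (1/(10 + 6/(4 + 1)))³ = (1/(10 + 6/5))³ = (1/(56/5))³ = (5/56)³ = 125/175616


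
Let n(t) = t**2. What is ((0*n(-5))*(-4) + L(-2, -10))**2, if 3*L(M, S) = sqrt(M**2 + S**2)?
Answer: 104/9 ≈ 11.556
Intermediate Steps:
L(M, S) = sqrt(M**2 + S**2)/3
((0*n(-5))*(-4) + L(-2, -10))**2 = ((0*(-5)**2)*(-4) + sqrt((-2)**2 + (-10)**2)/3)**2 = ((0*25)*(-4) + sqrt(4 + 100)/3)**2 = (0*(-4) + sqrt(104)/3)**2 = (0 + (2*sqrt(26))/3)**2 = (0 + 2*sqrt(26)/3)**2 = (2*sqrt(26)/3)**2 = 104/9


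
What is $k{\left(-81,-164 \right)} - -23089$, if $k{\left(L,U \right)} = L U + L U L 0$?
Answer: $36373$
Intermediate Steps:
$k{\left(L,U \right)} = L U$ ($k{\left(L,U \right)} = L U + U L^{2} \cdot 0 = L U + 0 = L U$)
$k{\left(-81,-164 \right)} - -23089 = \left(-81\right) \left(-164\right) - -23089 = 13284 + 23089 = 36373$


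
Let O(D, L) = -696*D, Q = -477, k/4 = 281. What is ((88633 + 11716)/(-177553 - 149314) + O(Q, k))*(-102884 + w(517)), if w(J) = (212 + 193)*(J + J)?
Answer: 34279041721266490/326867 ≈ 1.0487e+11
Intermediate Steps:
k = 1124 (k = 4*281 = 1124)
w(J) = 810*J (w(J) = 405*(2*J) = 810*J)
((88633 + 11716)/(-177553 - 149314) + O(Q, k))*(-102884 + w(517)) = ((88633 + 11716)/(-177553 - 149314) - 696*(-477))*(-102884 + 810*517) = (100349/(-326867) + 331992)*(-102884 + 418770) = (100349*(-1/326867) + 331992)*315886 = (-100349/326867 + 331992)*315886 = (108517128715/326867)*315886 = 34279041721266490/326867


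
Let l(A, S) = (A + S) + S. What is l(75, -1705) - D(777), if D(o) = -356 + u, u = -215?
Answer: -2764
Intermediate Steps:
l(A, S) = A + 2*S
D(o) = -571 (D(o) = -356 - 215 = -571)
l(75, -1705) - D(777) = (75 + 2*(-1705)) - 1*(-571) = (75 - 3410) + 571 = -3335 + 571 = -2764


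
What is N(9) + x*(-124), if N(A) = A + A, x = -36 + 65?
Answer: -3578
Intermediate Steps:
x = 29
N(A) = 2*A
N(9) + x*(-124) = 2*9 + 29*(-124) = 18 - 3596 = -3578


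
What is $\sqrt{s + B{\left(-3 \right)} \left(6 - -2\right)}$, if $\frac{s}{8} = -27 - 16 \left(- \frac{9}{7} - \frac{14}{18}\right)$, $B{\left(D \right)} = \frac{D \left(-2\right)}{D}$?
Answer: $\frac{2 \sqrt{3542}}{21} \approx 5.6681$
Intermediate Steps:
$B{\left(D \right)} = -2$ ($B{\left(D \right)} = \frac{\left(-2\right) D}{D} = -2$)
$s = \frac{3032}{63}$ ($s = 8 \left(-27 - 16 \left(- \frac{9}{7} - \frac{14}{18}\right)\right) = 8 \left(-27 - 16 \left(\left(-9\right) \frac{1}{7} - \frac{7}{9}\right)\right) = 8 \left(-27 - 16 \left(- \frac{9}{7} - \frac{7}{9}\right)\right) = 8 \left(-27 - - \frac{2080}{63}\right) = 8 \left(-27 + \frac{2080}{63}\right) = 8 \cdot \frac{379}{63} = \frac{3032}{63} \approx 48.127$)
$\sqrt{s + B{\left(-3 \right)} \left(6 - -2\right)} = \sqrt{\frac{3032}{63} - 2 \left(6 - -2\right)} = \sqrt{\frac{3032}{63} - 2 \left(6 + 2\right)} = \sqrt{\frac{3032}{63} - 16} = \sqrt{\frac{2024}{63}} = \frac{2 \sqrt{3542}}{21}$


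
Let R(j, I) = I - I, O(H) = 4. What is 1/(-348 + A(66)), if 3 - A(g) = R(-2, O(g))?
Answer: -1/345 ≈ -0.0028986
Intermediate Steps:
R(j, I) = 0
A(g) = 3 (A(g) = 3 - 1*0 = 3 + 0 = 3)
1/(-348 + A(66)) = 1/(-348 + 3) = 1/(-345) = -1/345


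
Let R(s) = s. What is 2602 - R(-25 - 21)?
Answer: 2648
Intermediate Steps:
2602 - R(-25 - 21) = 2602 - (-25 - 21) = 2602 - 1*(-46) = 2602 + 46 = 2648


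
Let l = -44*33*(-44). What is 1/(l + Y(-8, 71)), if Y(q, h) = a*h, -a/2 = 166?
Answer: 1/40316 ≈ 2.4804e-5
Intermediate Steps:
a = -332 (a = -2*166 = -332)
Y(q, h) = -332*h
l = 63888 (l = -1452*(-44) = 63888)
1/(l + Y(-8, 71)) = 1/(63888 - 332*71) = 1/(63888 - 23572) = 1/40316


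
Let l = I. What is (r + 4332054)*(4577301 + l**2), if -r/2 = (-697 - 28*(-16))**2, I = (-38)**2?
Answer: 28035881342724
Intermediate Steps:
I = 1444
l = 1444
r = -124002 (r = -2*(-697 - 28*(-16))**2 = -2*(-697 + 448)**2 = -2*(-249)**2 = -2*62001 = -124002)
(r + 4332054)*(4577301 + l**2) = (-124002 + 4332054)*(4577301 + 1444**2) = 4208052*(4577301 + 2085136) = 4208052*6662437 = 28035881342724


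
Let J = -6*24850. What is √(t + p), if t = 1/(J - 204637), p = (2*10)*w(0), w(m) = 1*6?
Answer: √15015583466543/353737 ≈ 10.954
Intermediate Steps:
J = -149100
w(m) = 6
p = 120 (p = (2*10)*6 = 20*6 = 120)
t = -1/353737 (t = 1/(-149100 - 204637) = 1/(-353737) = -1/353737 ≈ -2.8270e-6)
√(t + p) = √(-1/353737 + 120) = √(42448439/353737) = √15015583466543/353737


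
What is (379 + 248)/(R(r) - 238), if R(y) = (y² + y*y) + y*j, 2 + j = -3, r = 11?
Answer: -209/17 ≈ -12.294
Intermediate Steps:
j = -5 (j = -2 - 3 = -5)
R(y) = -5*y + 2*y² (R(y) = (y² + y*y) + y*(-5) = (y² + y²) - 5*y = 2*y² - 5*y = -5*y + 2*y²)
(379 + 248)/(R(r) - 238) = (379 + 248)/(11*(-5 + 2*11) - 238) = 627/(11*(-5 + 22) - 238) = 627/(11*17 - 238) = 627/(187 - 238) = 627/(-51) = 627*(-1/51) = -209/17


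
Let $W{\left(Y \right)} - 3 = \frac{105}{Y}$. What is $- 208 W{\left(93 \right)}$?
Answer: $- \frac{26624}{31} \approx -858.84$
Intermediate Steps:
$W{\left(Y \right)} = 3 + \frac{105}{Y}$
$- 208 W{\left(93 \right)} = - 208 \left(3 + \frac{105}{93}\right) = - 208 \left(3 + 105 \cdot \frac{1}{93}\right) = - 208 \left(3 + \frac{35}{31}\right) = \left(-208\right) \frac{128}{31} = - \frac{26624}{31}$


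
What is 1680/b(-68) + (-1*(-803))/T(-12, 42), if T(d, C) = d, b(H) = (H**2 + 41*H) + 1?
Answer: -1454951/22044 ≈ -66.002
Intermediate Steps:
b(H) = 1 + H**2 + 41*H
1680/b(-68) + (-1*(-803))/T(-12, 42) = 1680/(1 + (-68)**2 + 41*(-68)) - 1*(-803)/(-12) = 1680/(1 + 4624 - 2788) + 803*(-1/12) = 1680/1837 - 803/12 = -1454951/22044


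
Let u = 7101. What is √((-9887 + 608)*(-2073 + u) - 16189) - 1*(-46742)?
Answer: 46742 + I*√46671001 ≈ 46742.0 + 6831.6*I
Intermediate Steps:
√((-9887 + 608)*(-2073 + u) - 16189) - 1*(-46742) = √((-9887 + 608)*(-2073 + 7101) - 16189) - 1*(-46742) = √(-9279*5028 - 16189) + 46742 = √(-46654812 - 16189) + 46742 = √(-46671001) + 46742 = I*√46671001 + 46742 = 46742 + I*√46671001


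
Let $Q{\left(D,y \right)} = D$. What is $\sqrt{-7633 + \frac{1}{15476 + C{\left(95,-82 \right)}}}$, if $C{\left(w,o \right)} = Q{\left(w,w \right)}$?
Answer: $\frac{3 i \sqrt{205629660598}}{15571} \approx 87.367 i$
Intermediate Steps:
$C{\left(w,o \right)} = w$
$\sqrt{-7633 + \frac{1}{15476 + C{\left(95,-82 \right)}}} = \sqrt{-7633 + \frac{1}{15476 + 95}} = \sqrt{-7633 + \frac{1}{15571}} = \sqrt{- \frac{118853442}{15571}} = \frac{3 i \sqrt{205629660598}}{15571}$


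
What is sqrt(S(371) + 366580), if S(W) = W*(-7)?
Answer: sqrt(363983) ≈ 603.31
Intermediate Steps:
S(W) = -7*W
sqrt(S(371) + 366580) = sqrt(-7*371 + 366580) = sqrt(-2597 + 366580) = sqrt(363983)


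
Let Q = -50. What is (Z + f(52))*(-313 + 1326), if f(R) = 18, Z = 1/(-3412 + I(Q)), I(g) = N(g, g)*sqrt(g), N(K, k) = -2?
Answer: 53068937635/2910486 + 5065*I*sqrt(2)/5820972 ≈ 18234.0 + 0.0012305*I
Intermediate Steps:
I(g) = -2*sqrt(g)
Z = 1/(-3412 - 10*I*sqrt(2)) ≈ -0.00029308 + 1.215e-6*I
(Z + f(52))*(-313 + 1326) = (I/(2*(-1706*I + 5*sqrt(2))) + 18)*(-313 + 1326) = (18 + I/(2*(-1706*I + 5*sqrt(2))))*1013 = 18234 + 1013*I/(2*(-1706*I + 5*sqrt(2)))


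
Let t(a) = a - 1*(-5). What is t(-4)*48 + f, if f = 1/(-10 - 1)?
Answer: 527/11 ≈ 47.909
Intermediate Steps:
f = -1/11 (f = 1/(-11) = -1/11 ≈ -0.090909)
t(a) = 5 + a (t(a) = a + 5 = 5 + a)
t(-4)*48 + f = (5 - 4)*48 - 1/11 = 1*48 - 1/11 = 48 - 1/11 = 527/11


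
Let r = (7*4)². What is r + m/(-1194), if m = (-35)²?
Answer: 934871/1194 ≈ 782.97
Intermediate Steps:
r = 784 (r = 28² = 784)
m = 1225
r + m/(-1194) = 784 + 1225/(-1194) = 784 + 1225*(-1/1194) = 784 - 1225/1194 = 934871/1194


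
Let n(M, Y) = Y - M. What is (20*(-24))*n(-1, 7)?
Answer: -3840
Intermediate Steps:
(20*(-24))*n(-1, 7) = (20*(-24))*(7 - 1*(-1)) = -480*(7 + 1) = -480*8 = -3840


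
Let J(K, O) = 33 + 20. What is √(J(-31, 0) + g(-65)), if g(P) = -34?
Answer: √19 ≈ 4.3589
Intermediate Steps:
J(K, O) = 53
√(J(-31, 0) + g(-65)) = √(53 - 34) = √19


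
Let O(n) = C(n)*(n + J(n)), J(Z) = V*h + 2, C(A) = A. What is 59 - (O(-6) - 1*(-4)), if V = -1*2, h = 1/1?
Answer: 19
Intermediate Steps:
h = 1
V = -2
J(Z) = 0 (J(Z) = -2*1 + 2 = -2 + 2 = 0)
O(n) = n² (O(n) = n*(n + 0) = n*n = n²)
59 - (O(-6) - 1*(-4)) = 59 - ((-6)² - 1*(-4)) = 59 - (36 + 4) = 59 - 1*40 = 59 - 40 = 19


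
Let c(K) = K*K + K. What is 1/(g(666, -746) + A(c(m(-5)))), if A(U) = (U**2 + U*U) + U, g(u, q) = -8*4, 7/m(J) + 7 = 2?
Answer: -625/19258 ≈ -0.032454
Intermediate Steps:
m(J) = -7/5 (m(J) = 7/(-7 + 2) = 7/(-5) = 7*(-1/5) = -7/5)
c(K) = K + K**2 (c(K) = K**2 + K = K + K**2)
g(u, q) = -32
A(U) = U + 2*U**2 (A(U) = (U**2 + U**2) + U = 2*U**2 + U = U + 2*U**2)
1/(g(666, -746) + A(c(m(-5)))) = 1/(-32 + (-7*(1 - 7/5)/5)*(1 + 2*(-7*(1 - 7/5)/5))) = 1/(-32 + (-7/5*(-2/5))*(1 + 2*(-7/5*(-2/5)))) = 1/(-32 + 14*(1 + 2*(14/25))/25) = 1/(-32 + 14*(1 + 28/25)/25) = 1/(-32 + (14/25)*(53/25)) = 1/(-32 + 742/625) = 1/(-19258/625) = -625/19258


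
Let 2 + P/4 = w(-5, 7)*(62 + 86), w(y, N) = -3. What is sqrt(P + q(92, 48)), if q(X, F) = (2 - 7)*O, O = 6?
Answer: I*sqrt(1814) ≈ 42.591*I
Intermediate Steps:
q(X, F) = -30 (q(X, F) = (2 - 7)*6 = -5*6 = -30)
P = -1784 (P = -8 + 4*(-3*(62 + 86)) = -8 + 4*(-3*148) = -8 + 4*(-444) = -8 - 1776 = -1784)
sqrt(P + q(92, 48)) = sqrt(-1784 - 30) = sqrt(-1814) = I*sqrt(1814)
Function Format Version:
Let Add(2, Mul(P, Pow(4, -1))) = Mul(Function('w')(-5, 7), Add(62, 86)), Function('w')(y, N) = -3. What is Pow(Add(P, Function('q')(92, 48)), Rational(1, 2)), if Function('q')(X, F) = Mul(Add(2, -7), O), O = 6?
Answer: Mul(I, Pow(1814, Rational(1, 2))) ≈ Mul(42.591, I)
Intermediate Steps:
Function('q')(X, F) = -30 (Function('q')(X, F) = Mul(Add(2, -7), 6) = Mul(-5, 6) = -30)
P = -1784 (P = Add(-8, Mul(4, Mul(-3, Add(62, 86)))) = Add(-8, Mul(4, Mul(-3, 148))) = Add(-8, Mul(4, -444)) = Add(-8, -1776) = -1784)
Pow(Add(P, Function('q')(92, 48)), Rational(1, 2)) = Pow(Add(-1784, -30), Rational(1, 2)) = Pow(-1814, Rational(1, 2)) = Mul(I, Pow(1814, Rational(1, 2)))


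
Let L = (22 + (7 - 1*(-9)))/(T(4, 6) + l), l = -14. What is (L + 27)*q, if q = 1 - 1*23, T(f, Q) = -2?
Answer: -2167/4 ≈ -541.75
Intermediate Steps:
L = -19/8 (L = (22 + (7 - 1*(-9)))/(-2 - 14) = (22 + (7 + 9))/(-16) = (22 + 16)*(-1/16) = 38*(-1/16) = -19/8 ≈ -2.3750)
q = -22 (q = 1 - 23 = -22)
(L + 27)*q = (-19/8 + 27)*(-22) = (197/8)*(-22) = -2167/4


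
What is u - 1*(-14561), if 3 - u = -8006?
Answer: 22570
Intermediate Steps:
u = 8009 (u = 3 - 1*(-8006) = 3 + 8006 = 8009)
u - 1*(-14561) = 8009 - 1*(-14561) = 8009 + 14561 = 22570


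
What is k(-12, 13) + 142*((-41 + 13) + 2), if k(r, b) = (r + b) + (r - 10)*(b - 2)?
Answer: -3933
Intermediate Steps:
k(r, b) = b + r + (-10 + r)*(-2 + b) (k(r, b) = (b + r) + (-10 + r)*(-2 + b) = b + r + (-10 + r)*(-2 + b))
k(-12, 13) + 142*((-41 + 13) + 2) = (20 - 1*(-12) - 9*13 + 13*(-12)) + 142*((-41 + 13) + 2) = (20 + 12 - 117 - 156) + 142*(-28 + 2) = -241 + 142*(-26) = -241 - 3692 = -3933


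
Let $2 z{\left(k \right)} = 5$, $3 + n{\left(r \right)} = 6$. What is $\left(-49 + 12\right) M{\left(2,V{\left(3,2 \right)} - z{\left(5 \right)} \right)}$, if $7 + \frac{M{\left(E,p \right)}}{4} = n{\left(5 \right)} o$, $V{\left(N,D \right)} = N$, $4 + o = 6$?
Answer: $148$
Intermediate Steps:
$o = 2$ ($o = -4 + 6 = 2$)
$n{\left(r \right)} = 3$ ($n{\left(r \right)} = -3 + 6 = 3$)
$z{\left(k \right)} = \frac{5}{2}$ ($z{\left(k \right)} = \frac{1}{2} \cdot 5 = \frac{5}{2}$)
$M{\left(E,p \right)} = -4$ ($M{\left(E,p \right)} = -28 + 4 \cdot 3 \cdot 2 = -28 + 4 \cdot 6 = -28 + 24 = -4$)
$\left(-49 + 12\right) M{\left(2,V{\left(3,2 \right)} - z{\left(5 \right)} \right)} = \left(-49 + 12\right) \left(-4\right) = \left(-37\right) \left(-4\right) = 148$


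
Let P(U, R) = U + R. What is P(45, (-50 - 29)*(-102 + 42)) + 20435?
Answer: 25220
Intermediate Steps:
P(U, R) = R + U
P(45, (-50 - 29)*(-102 + 42)) + 20435 = ((-50 - 29)*(-102 + 42) + 45) + 20435 = (-79*(-60) + 45) + 20435 = (4740 + 45) + 20435 = 4785 + 20435 = 25220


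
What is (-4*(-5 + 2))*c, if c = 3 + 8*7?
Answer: 708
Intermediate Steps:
c = 59 (c = 3 + 56 = 59)
(-4*(-5 + 2))*c = -4*(-5 + 2)*59 = -4*(-3)*59 = 12*59 = 708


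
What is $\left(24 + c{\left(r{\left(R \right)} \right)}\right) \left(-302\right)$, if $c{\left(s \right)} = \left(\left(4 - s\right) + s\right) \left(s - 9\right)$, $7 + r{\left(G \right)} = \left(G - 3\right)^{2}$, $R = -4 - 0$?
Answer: $-47112$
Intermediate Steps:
$R = -4$ ($R = -4 + 0 = -4$)
$r{\left(G \right)} = -7 + \left(-3 + G\right)^{2}$ ($r{\left(G \right)} = -7 + \left(G - 3\right)^{2} = -7 + \left(-3 + G\right)^{2}$)
$c{\left(s \right)} = -36 + 4 s$ ($c{\left(s \right)} = 4 \left(-9 + s\right) = -36 + 4 s$)
$\left(24 + c{\left(r{\left(R \right)} \right)}\right) \left(-302\right) = \left(24 - \left(36 - 4 \left(-7 + \left(-3 - 4\right)^{2}\right)\right)\right) \left(-302\right) = \left(24 - \left(36 - 4 \left(-7 + \left(-7\right)^{2}\right)\right)\right) \left(-302\right) = \left(24 - \left(36 - 4 \left(-7 + 49\right)\right)\right) \left(-302\right) = \left(24 + \left(-36 + 4 \cdot 42\right)\right) \left(-302\right) = \left(24 + \left(-36 + 168\right)\right) \left(-302\right) = \left(24 + 132\right) \left(-302\right) = 156 \left(-302\right) = -47112$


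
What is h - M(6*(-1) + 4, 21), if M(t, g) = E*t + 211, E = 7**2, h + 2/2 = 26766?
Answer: 26652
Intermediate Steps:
h = 26765 (h = -1 + 26766 = 26765)
E = 49
M(t, g) = 211 + 49*t (M(t, g) = 49*t + 211 = 211 + 49*t)
h - M(6*(-1) + 4, 21) = 26765 - (211 + 49*(6*(-1) + 4)) = 26765 - (211 + 49*(-6 + 4)) = 26765 - (211 + 49*(-2)) = 26765 - (211 - 98) = 26765 - 1*113 = 26765 - 113 = 26652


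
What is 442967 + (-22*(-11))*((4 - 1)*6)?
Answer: 447323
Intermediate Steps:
442967 + (-22*(-11))*((4 - 1)*6) = 442967 + 242*(3*6) = 442967 + 242*18 = 442967 + 4356 = 447323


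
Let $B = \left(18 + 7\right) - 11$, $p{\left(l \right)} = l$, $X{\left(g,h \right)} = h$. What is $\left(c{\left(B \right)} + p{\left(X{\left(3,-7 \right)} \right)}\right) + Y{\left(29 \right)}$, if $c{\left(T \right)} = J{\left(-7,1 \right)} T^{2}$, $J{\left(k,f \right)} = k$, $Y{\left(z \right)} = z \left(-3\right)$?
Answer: $-1466$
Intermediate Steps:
$Y{\left(z \right)} = - 3 z$
$B = 14$ ($B = 25 - 11 = 14$)
$c{\left(T \right)} = - 7 T^{2}$
$\left(c{\left(B \right)} + p{\left(X{\left(3,-7 \right)} \right)}\right) + Y{\left(29 \right)} = \left(- 7 \cdot 14^{2} - 7\right) - 87 = \left(\left(-7\right) 196 - 7\right) - 87 = \left(-1372 - 7\right) - 87 = -1379 - 87 = -1466$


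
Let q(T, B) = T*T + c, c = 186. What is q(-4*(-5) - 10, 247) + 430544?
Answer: 430830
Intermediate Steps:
q(T, B) = 186 + T² (q(T, B) = T*T + 186 = T² + 186 = 186 + T²)
q(-4*(-5) - 10, 247) + 430544 = (186 + (-4*(-5) - 10)²) + 430544 = (186 + (20 - 10)²) + 430544 = (186 + 10²) + 430544 = (186 + 100) + 430544 = 286 + 430544 = 430830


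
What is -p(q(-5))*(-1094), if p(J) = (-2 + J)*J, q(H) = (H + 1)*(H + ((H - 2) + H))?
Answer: 4909872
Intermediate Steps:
q(H) = (1 + H)*(-2 + 3*H) (q(H) = (1 + H)*(H + ((-2 + H) + H)) = (1 + H)*(H + (-2 + 2*H)) = (1 + H)*(-2 + 3*H))
p(J) = J*(-2 + J)
-p(q(-5))*(-1094) = -(-2 - 5 + 3*(-5)**2)*(-2 + (-2 - 5 + 3*(-5)**2))*(-1094) = -(-2 - 5 + 3*25)*(-2 + (-2 - 5 + 3*25))*(-1094) = -(-2 - 5 + 75)*(-2 + (-2 - 5 + 75))*(-1094) = -68*(-2 + 68)*(-1094) = -68*66*(-1094) = -1*4488*(-1094) = -4488*(-1094) = 4909872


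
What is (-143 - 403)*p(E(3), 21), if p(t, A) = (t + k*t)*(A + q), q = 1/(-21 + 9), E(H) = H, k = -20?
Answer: 1301937/2 ≈ 6.5097e+5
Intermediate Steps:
q = -1/12 (q = 1/(-12) = -1/12 ≈ -0.083333)
p(t, A) = -19*t*(-1/12 + A) (p(t, A) = (t - 20*t)*(A - 1/12) = (-19*t)*(-1/12 + A) = -19*t*(-1/12 + A))
(-143 - 403)*p(E(3), 21) = (-143 - 403)*((19/12)*3*(1 - 12*21)) = -1729*3*(1 - 252)/2 = -1729*3*(-251)/2 = -546*(-4769/4) = 1301937/2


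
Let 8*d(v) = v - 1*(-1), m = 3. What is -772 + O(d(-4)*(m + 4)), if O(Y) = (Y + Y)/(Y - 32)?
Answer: -213802/277 ≈ -771.85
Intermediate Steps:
d(v) = ⅛ + v/8 (d(v) = (v - 1*(-1))/8 = (v + 1)/8 = (1 + v)/8 = ⅛ + v/8)
O(Y) = 2*Y/(-32 + Y) (O(Y) = (2*Y)/(-32 + Y) = 2*Y/(-32 + Y))
-772 + O(d(-4)*(m + 4)) = -772 + 2*((⅛ + (⅛)*(-4))*(3 + 4))/(-32 + (⅛ + (⅛)*(-4))*(3 + 4)) = -772 + 2*((⅛ - ½)*7)/(-32 + (⅛ - ½)*7) = -772 + 2*(-3/8*7)/(-32 - 3/8*7) = -772 + 2*(-21/8)/(-32 - 21/8) = -772 + 2*(-21/8)/(-277/8) = -772 + 2*(-21/8)*(-8/277) = -772 + 42/277 = -213802/277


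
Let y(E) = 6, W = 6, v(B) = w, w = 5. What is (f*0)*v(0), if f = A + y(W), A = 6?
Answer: 0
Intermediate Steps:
v(B) = 5
f = 12 (f = 6 + 6 = 12)
(f*0)*v(0) = (12*0)*5 = 0*5 = 0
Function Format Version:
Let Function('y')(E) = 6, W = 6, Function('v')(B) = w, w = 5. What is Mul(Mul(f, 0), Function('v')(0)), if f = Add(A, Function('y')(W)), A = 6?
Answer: 0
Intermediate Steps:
Function('v')(B) = 5
f = 12 (f = Add(6, 6) = 12)
Mul(Mul(f, 0), Function('v')(0)) = Mul(Mul(12, 0), 5) = Mul(0, 5) = 0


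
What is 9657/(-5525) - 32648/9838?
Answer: -137692883/27177475 ≈ -5.0664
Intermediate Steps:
9657/(-5525) - 32648/9838 = 9657*(-1/5525) - 32648*1/9838 = -9657/5525 - 16324/4919 = -137692883/27177475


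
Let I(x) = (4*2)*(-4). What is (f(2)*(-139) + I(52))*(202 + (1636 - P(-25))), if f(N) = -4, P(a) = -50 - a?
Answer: 976212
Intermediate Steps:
I(x) = -32 (I(x) = 8*(-4) = -32)
(f(2)*(-139) + I(52))*(202 + (1636 - P(-25))) = (-4*(-139) - 32)*(202 + (1636 - (-50 - 1*(-25)))) = (556 - 32)*(202 + (1636 - (-50 + 25))) = 524*(202 + (1636 - 1*(-25))) = 524*(202 + (1636 + 25)) = 524*(202 + 1661) = 524*1863 = 976212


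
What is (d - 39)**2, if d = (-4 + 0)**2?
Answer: 529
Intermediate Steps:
d = 16 (d = (-4)**2 = 16)
(d - 39)**2 = (16 - 39)**2 = (-23)**2 = 529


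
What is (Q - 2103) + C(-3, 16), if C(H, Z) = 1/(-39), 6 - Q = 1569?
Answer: -142975/39 ≈ -3666.0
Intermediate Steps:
Q = -1563 (Q = 6 - 1*1569 = 6 - 1569 = -1563)
C(H, Z) = -1/39 (C(H, Z) = 1*(-1/39) = -1/39)
(Q - 2103) + C(-3, 16) = (-1563 - 2103) - 1/39 = -3666 - 1/39 = -142975/39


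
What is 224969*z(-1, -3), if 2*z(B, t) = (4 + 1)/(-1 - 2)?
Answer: -1124845/6 ≈ -1.8747e+5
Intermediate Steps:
z(B, t) = -⅚ (z(B, t) = ((4 + 1)/(-1 - 2))/2 = (5/(-3))/2 = (5*(-⅓))/2 = (½)*(-5/3) = -⅚)
224969*z(-1, -3) = 224969*(-⅚) = -1124845/6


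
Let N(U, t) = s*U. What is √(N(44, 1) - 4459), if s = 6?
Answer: I*√4195 ≈ 64.769*I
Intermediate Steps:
N(U, t) = 6*U
√(N(44, 1) - 4459) = √(6*44 - 4459) = √(264 - 4459) = √(-4195) = I*√4195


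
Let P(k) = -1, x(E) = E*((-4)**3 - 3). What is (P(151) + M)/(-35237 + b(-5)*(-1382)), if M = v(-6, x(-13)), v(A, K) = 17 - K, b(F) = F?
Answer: 855/28327 ≈ 0.030183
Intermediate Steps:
x(E) = -67*E (x(E) = E*(-64 - 3) = E*(-67) = -67*E)
M = -854 (M = 17 - (-67)*(-13) = 17 - 1*871 = 17 - 871 = -854)
(P(151) + M)/(-35237 + b(-5)*(-1382)) = (-1 - 854)/(-35237 - 5*(-1382)) = -855/(-35237 + 6910) = -855/(-28327) = -855*(-1/28327) = 855/28327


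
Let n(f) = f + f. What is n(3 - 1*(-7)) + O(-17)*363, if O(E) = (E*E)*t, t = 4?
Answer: 419648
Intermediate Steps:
O(E) = 4*E**2 (O(E) = (E*E)*4 = E**2*4 = 4*E**2)
n(f) = 2*f
n(3 - 1*(-7)) + O(-17)*363 = 2*(3 - 1*(-7)) + (4*(-17)**2)*363 = 2*(3 + 7) + (4*289)*363 = 2*10 + 1156*363 = 20 + 419628 = 419648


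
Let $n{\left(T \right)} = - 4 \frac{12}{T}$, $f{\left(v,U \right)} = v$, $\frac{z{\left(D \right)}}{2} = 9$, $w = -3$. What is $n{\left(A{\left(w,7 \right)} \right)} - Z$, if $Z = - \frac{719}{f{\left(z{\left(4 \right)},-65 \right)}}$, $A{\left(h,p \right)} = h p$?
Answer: $\frac{5321}{126} \approx 42.23$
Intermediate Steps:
$z{\left(D \right)} = 18$ ($z{\left(D \right)} = 2 \cdot 9 = 18$)
$n{\left(T \right)} = - \frac{48}{T}$
$Z = - \frac{719}{18} \approx -39.944$
$n{\left(A{\left(w,7 \right)} \right)} - Z = - \frac{48}{\left(-3\right) 7} - - \frac{719}{18} = - \frac{48}{-21} + \frac{719}{18} = \left(-48\right) \left(- \frac{1}{21}\right) + \frac{719}{18} = \frac{16}{7} + \frac{719}{18} = \frac{5321}{126}$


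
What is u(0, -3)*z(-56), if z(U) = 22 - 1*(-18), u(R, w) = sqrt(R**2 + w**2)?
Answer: 120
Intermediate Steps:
z(U) = 40 (z(U) = 22 + 18 = 40)
u(0, -3)*z(-56) = sqrt(0**2 + (-3)**2)*40 = sqrt(0 + 9)*40 = sqrt(9)*40 = 3*40 = 120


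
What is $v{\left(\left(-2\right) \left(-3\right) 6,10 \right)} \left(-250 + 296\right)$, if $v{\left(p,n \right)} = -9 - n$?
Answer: $-874$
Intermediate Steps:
$v{\left(\left(-2\right) \left(-3\right) 6,10 \right)} \left(-250 + 296\right) = \left(-9 - 10\right) \left(-250 + 296\right) = \left(-9 - 10\right) 46 = \left(-19\right) 46 = -874$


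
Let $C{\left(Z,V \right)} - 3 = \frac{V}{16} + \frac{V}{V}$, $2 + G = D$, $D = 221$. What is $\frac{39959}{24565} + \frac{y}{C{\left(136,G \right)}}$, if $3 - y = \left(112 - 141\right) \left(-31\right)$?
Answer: $- \frac{340855443}{6951895} \approx -49.031$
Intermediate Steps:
$G = 219$ ($G = -2 + 221 = 219$)
$C{\left(Z,V \right)} = 4 + \frac{V}{16}$ ($C{\left(Z,V \right)} = 3 + \left(\frac{V}{16} + \frac{V}{V}\right) = 3 + \left(V \frac{1}{16} + 1\right) = 3 + \left(\frac{V}{16} + 1\right) = 3 + \left(1 + \frac{V}{16}\right) = 4 + \frac{V}{16}$)
$y = -896$ ($y = 3 - \left(112 - 141\right) \left(-31\right) = 3 - \left(-29\right) \left(-31\right) = 3 - 899 = -896$)
$\frac{39959}{24565} + \frac{y}{C{\left(136,G \right)}} = \frac{39959}{24565} - \frac{896}{4 + \frac{1}{16} \cdot 219} = 39959 \cdot \frac{1}{24565} - \frac{896}{4 + \frac{219}{16}} = \frac{39959}{24565} - \frac{896}{\frac{283}{16}} = \frac{39959}{24565} - \frac{14336}{283} = - \frac{340855443}{6951895}$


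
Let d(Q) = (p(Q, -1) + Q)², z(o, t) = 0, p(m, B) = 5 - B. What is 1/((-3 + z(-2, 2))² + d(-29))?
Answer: 1/538 ≈ 0.0018587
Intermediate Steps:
d(Q) = (6 + Q)² (d(Q) = ((5 - 1*(-1)) + Q)² = ((5 + 1) + Q)² = (6 + Q)²)
1/((-3 + z(-2, 2))² + d(-29)) = 1/((-3 + 0)² + (6 - 29)²) = 1/((-3)² + (-23)²) = 1/(9 + 529) = 1/538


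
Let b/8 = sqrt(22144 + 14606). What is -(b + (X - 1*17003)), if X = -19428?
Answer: 36431 - 280*sqrt(30) ≈ 34897.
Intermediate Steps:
b = 280*sqrt(30) (b = 8*sqrt(22144 + 14606) = 8*sqrt(36750) = 8*(35*sqrt(30)) = 280*sqrt(30) ≈ 1533.6)
-(b + (X - 1*17003)) = -(280*sqrt(30) + (-19428 - 1*17003)) = -(280*sqrt(30) + (-19428 - 17003)) = -(280*sqrt(30) - 36431) = -(-36431 + 280*sqrt(30)) = 36431 - 280*sqrt(30)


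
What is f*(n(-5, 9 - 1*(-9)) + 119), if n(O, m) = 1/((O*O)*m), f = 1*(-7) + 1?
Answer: -53551/75 ≈ -714.01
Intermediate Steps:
f = -6 (f = -7 + 1 = -6)
n(O, m) = 1/(O²*m)
f*(n(-5, 9 - 1*(-9)) + 119) = -6*(1/((-5)²*(9 - 1*(-9))) + 119) = -6*(1/(25*(9 + 9)) + 119) = -6*((1/25)/18 + 119) = -6*((1/25)*(1/18) + 119) = -6*(1/450 + 119) = -6*53551/450 = -53551/75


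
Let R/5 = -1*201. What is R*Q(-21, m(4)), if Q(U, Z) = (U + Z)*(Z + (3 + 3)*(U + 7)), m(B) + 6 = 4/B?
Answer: -2325570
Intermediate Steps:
m(B) = -6 + 4/B
R = -1005 (R = 5*(-1*201) = 5*(-201) = -1005)
Q(U, Z) = (U + Z)*(42 + Z + 6*U) (Q(U, Z) = (U + Z)*(Z + 6*(7 + U)) = (U + Z)*(Z + (42 + 6*U)) = (U + Z)*(42 + Z + 6*U))
R*Q(-21, m(4)) = -1005*((-6 + 4/4)**2 + 6*(-21)**2 + 42*(-21) + 42*(-6 + 4/4) + 7*(-21)*(-6 + 4/4)) = -1005*((-6 + 4*(1/4))**2 + 6*441 - 882 + 42*(-6 + 4*(1/4)) + 7*(-21)*(-6 + 4*(1/4))) = -1005*((-6 + 1)**2 + 2646 - 882 + 42*(-6 + 1) + 7*(-21)*(-6 + 1)) = -1005*((-5)**2 + 2646 - 882 + 42*(-5) + 7*(-21)*(-5)) = -1005*(25 + 2646 - 882 - 210 + 735) = -1005*2314 = -2325570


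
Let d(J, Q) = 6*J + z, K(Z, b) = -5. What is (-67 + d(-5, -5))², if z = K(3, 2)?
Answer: 10404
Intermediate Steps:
z = -5
d(J, Q) = -5 + 6*J (d(J, Q) = 6*J - 5 = -5 + 6*J)
(-67 + d(-5, -5))² = (-67 + (-5 + 6*(-5)))² = (-67 + (-5 - 30))² = (-67 - 35)² = (-102)² = 10404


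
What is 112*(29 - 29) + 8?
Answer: 8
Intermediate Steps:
112*(29 - 29) + 8 = 112*0 + 8 = 0 + 8 = 8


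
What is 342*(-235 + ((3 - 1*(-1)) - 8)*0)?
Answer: -80370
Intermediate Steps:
342*(-235 + ((3 - 1*(-1)) - 8)*0) = 342*(-235 + ((3 + 1) - 8)*0) = 342*(-235 + (4 - 8)*0) = 342*(-235 - 4*0) = 342*(-235 + 0) = 342*(-235) = -80370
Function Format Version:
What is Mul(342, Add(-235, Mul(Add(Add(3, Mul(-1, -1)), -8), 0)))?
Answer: -80370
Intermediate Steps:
Mul(342, Add(-235, Mul(Add(Add(3, Mul(-1, -1)), -8), 0))) = Mul(342, Add(-235, Mul(Add(Add(3, 1), -8), 0))) = Mul(342, Add(-235, Mul(Add(4, -8), 0))) = Mul(342, Add(-235, Mul(-4, 0))) = Mul(342, Add(-235, 0)) = Mul(342, -235) = -80370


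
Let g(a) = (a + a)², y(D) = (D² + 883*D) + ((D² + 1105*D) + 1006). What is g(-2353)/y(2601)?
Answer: 5536609/4675549 ≈ 1.1842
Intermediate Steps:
y(D) = 1006 + 2*D² + 1988*D (y(D) = (D² + 883*D) + (1006 + D² + 1105*D) = 1006 + 2*D² + 1988*D)
g(a) = 4*a² (g(a) = (2*a)² = 4*a²)
g(-2353)/y(2601) = (4*(-2353)²)/(1006 + 2*2601² + 1988*2601) = (4*5536609)/(1006 + 2*6765201 + 5170788) = 22146436/(1006 + 13530402 + 5170788) = 22146436/18702196 = 22146436*(1/18702196) = 5536609/4675549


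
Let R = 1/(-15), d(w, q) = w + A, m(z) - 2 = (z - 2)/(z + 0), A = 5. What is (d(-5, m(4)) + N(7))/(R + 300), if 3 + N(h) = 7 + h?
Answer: 15/409 ≈ 0.036675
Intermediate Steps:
m(z) = 2 + (-2 + z)/z (m(z) = 2 + (z - 2)/(z + 0) = 2 + (-2 + z)/z)
d(w, q) = 5 + w (d(w, q) = w + 5 = 5 + w)
N(h) = 4 + h (N(h) = -3 + (7 + h) = 4 + h)
R = -1/15 ≈ -0.066667
(d(-5, m(4)) + N(7))/(R + 300) = ((5 - 5) + (4 + 7))/(-1/15 + 300) = (0 + 11)/(4499/15) = 11*(15/4499) = 15/409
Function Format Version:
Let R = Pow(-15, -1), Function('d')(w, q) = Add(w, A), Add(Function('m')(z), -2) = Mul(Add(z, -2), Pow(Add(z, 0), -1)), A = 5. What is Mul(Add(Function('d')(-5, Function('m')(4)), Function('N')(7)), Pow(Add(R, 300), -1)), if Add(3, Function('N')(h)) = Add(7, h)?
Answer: Rational(15, 409) ≈ 0.036675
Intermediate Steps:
Function('m')(z) = Add(2, Mul(Pow(z, -1), Add(-2, z))) (Function('m')(z) = Add(2, Mul(Add(z, -2), Pow(Add(z, 0), -1))) = Add(2, Mul(Add(-2, z), Pow(z, -1))) = Add(2, Mul(Pow(z, -1), Add(-2, z))))
Function('d')(w, q) = Add(5, w) (Function('d')(w, q) = Add(w, 5) = Add(5, w))
Function('N')(h) = Add(4, h) (Function('N')(h) = Add(-3, Add(7, h)) = Add(4, h))
R = Rational(-1, 15) ≈ -0.066667
Mul(Add(Function('d')(-5, Function('m')(4)), Function('N')(7)), Pow(Add(R, 300), -1)) = Mul(Add(Add(5, -5), Add(4, 7)), Pow(Add(Rational(-1, 15), 300), -1)) = Mul(Add(0, 11), Pow(Rational(4499, 15), -1)) = Mul(11, Rational(15, 4499)) = Rational(15, 409)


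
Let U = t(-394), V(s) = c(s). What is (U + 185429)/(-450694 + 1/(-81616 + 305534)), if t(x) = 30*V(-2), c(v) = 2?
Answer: -41534325902/100918499091 ≈ -0.41156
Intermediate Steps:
V(s) = 2
t(x) = 60 (t(x) = 30*2 = 60)
U = 60
(U + 185429)/(-450694 + 1/(-81616 + 305534)) = (60 + 185429)/(-450694 + 1/(-81616 + 305534)) = 185489/(-450694 + 1/223918) = 185489/(-100918499091/223918) = 185489*(-223918/100918499091) = -41534325902/100918499091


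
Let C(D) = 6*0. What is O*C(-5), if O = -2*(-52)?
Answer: 0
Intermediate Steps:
O = 104
C(D) = 0
O*C(-5) = 104*0 = 0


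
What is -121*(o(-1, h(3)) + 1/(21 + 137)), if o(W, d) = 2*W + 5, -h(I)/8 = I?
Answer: -57475/158 ≈ -363.77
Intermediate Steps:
h(I) = -8*I
o(W, d) = 5 + 2*W
-121*(o(-1, h(3)) + 1/(21 + 137)) = -121*((5 + 2*(-1)) + 1/(21 + 137)) = -121*((5 - 2) + 1/158) = -121*(3 + 1/158) = -121*475/158 = -57475/158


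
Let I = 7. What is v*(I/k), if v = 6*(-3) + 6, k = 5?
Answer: -84/5 ≈ -16.800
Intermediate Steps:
v = -12 (v = -18 + 6 = -12)
v*(I/k) = -84/5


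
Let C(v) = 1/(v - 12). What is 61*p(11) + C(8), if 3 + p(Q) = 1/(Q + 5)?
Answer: -2871/16 ≈ -179.44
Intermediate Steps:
C(v) = 1/(-12 + v)
p(Q) = -3 + 1/(5 + Q) (p(Q) = -3 + 1/(Q + 5) = -3 + 1/(5 + Q))
61*p(11) + C(8) = 61*((-14 - 3*11)/(5 + 11)) + 1/(-12 + 8) = 61*((-14 - 33)/16) + 1/(-4) = 61*((1/16)*(-47)) - ¼ = 61*(-47/16) - ¼ = -2867/16 - ¼ = -2871/16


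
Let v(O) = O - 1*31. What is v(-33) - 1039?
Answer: -1103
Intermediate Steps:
v(O) = -31 + O (v(O) = O - 31 = -31 + O)
v(-33) - 1039 = (-31 - 33) - 1039 = -64 - 1039 = -1103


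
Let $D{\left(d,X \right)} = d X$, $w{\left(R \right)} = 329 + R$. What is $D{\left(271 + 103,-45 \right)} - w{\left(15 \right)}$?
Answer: $-17174$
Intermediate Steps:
$D{\left(d,X \right)} = X d$
$D{\left(271 + 103,-45 \right)} - w{\left(15 \right)} = - 45 \left(271 + 103\right) - \left(329 + 15\right) = \left(-45\right) 374 - 344 = -16830 - 344 = -17174$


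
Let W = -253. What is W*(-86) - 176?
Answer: 21582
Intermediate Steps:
W*(-86) - 176 = -253*(-86) - 176 = 21758 - 176 = 21582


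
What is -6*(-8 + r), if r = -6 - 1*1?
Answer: 90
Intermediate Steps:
r = -7 (r = -6 - 1 = -7)
-6*(-8 + r) = -6*(-8 - 7) = -6*(-15) = 90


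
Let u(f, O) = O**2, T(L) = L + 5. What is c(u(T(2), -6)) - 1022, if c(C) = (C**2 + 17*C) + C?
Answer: 922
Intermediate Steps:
T(L) = 5 + L
c(C) = C**2 + 18*C
c(u(T(2), -6)) - 1022 = (-6)**2*(18 + (-6)**2) - 1022 = 36*(18 + 36) - 1022 = 36*54 - 1022 = 1944 - 1022 = 922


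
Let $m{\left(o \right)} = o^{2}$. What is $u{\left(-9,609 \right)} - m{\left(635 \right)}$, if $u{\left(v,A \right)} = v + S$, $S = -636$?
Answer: $-403870$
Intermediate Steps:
$u{\left(v,A \right)} = -636 + v$ ($u{\left(v,A \right)} = v - 636 = -636 + v$)
$u{\left(-9,609 \right)} - m{\left(635 \right)} = \left(-636 - 9\right) - 635^{2} = -645 - 403225 = -403870$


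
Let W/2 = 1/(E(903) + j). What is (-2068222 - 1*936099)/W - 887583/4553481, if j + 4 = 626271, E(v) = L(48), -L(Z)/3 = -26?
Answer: -2856157959710944837/3035654 ≈ -9.4087e+11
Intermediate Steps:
L(Z) = 78 (L(Z) = -3*(-26) = 78)
E(v) = 78
j = 626267 (j = -4 + 626271 = 626267)
W = 2/626345 (W = 2/(78 + 626267) = 2/626345 ≈ 3.1931e-6)
(-2068222 - 1*936099)/W - 887583/4553481 = (-2068222 - 1*936099)/(2/626345) - 887583/4553481 = (-2068222 - 936099)*(626345/2) - 887583*1/4553481 = -3004321*626345/2 - 295861/1517827 = -1881741436745/2 - 295861/1517827 = -2856157959710944837/3035654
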